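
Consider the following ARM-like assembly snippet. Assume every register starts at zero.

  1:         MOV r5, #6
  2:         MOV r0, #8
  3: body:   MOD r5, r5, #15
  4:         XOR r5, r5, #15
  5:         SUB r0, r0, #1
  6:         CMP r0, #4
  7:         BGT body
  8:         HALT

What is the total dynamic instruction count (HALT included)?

r5=6
r0=8
r5=6%15=6
r5=6^15=9
r0=8-1=7
CMP r0, #4  (cmp 7,4)
BGT body: taken
r5=9%15=9
r5=9^15=6
r0=7-1=6
CMP r0, #4  (cmp 6,4)
BGT body: taken
r5=6%15=6
r5=6^15=9
r0=6-1=5
CMP r0, #4  (cmp 5,4)
BGT body: taken
r5=9%15=9
r5=9^15=6
r0=5-1=4
CMP r0, #4  (cmp 4,4)
BGT body: not taken
halt.
Total executed instructions: 23.

23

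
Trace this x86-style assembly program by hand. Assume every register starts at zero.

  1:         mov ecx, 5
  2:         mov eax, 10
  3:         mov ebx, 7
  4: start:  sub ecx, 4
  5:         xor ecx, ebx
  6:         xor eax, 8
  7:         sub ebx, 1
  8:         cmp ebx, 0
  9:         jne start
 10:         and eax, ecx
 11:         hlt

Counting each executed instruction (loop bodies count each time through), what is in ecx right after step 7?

ecx=5
eax=10
ebx=7
ecx=5-4=1
ecx=1^7=6
eax=10^8=2
ebx=7-1=6
After step 7: ecx = 6.

6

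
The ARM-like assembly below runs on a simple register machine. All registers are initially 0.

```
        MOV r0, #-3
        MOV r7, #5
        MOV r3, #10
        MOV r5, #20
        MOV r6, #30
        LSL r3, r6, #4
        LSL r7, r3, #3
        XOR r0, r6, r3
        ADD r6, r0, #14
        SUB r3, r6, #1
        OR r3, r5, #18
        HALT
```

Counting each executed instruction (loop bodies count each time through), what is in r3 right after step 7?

480

MOV r0, #-3 → r0=-3
MOV r7, #5 → r7=5
MOV r3, #10 → r3=10
MOV r5, #20 → r5=20
MOV r6, #30 → r6=30
LSL r3, r6, #4 → r3=30<<4=480
LSL r7, r3, #3 → r7=480<<3=3840
After step 7: r3 = 480.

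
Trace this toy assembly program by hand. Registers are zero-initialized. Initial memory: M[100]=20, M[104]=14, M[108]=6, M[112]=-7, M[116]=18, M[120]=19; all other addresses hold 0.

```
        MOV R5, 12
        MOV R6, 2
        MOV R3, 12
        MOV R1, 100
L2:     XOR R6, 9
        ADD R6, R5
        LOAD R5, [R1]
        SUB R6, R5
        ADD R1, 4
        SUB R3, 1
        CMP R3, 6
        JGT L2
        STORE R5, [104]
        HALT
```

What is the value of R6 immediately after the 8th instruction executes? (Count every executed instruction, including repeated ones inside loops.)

MOV R5, 12 → R5=12
MOV R6, 2 → R6=2
MOV R3, 12 → R3=12
MOV R1, 100 → R1=100
XOR R6, 9 → R6=2^9=11
ADD R6, R5 → R6=11+12=23
LOAD R5, [R1] → R5=M[100]=20
SUB R6, R5 → R6=23-20=3
After step 8: R6 = 3.

3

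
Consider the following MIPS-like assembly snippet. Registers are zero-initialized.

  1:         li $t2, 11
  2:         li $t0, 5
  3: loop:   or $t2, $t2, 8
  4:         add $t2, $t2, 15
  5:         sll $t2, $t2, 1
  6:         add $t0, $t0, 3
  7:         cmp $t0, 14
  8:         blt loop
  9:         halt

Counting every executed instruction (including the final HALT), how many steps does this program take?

$t2=11
$t0=5
$t2=11|8=11
$t2=11+15=26
$t2=26<<1=52
$t0=5+3=8
cmp $t0, 14  (cmp 8,14)
blt loop: taken
$t2=52|8=60
$t2=60+15=75
$t2=75<<1=150
$t0=8+3=11
cmp $t0, 14  (cmp 11,14)
blt loop: taken
$t2=150|8=158
$t2=158+15=173
$t2=173<<1=346
$t0=11+3=14
cmp $t0, 14  (cmp 14,14)
blt loop: not taken
halt.
Total executed instructions: 21.

21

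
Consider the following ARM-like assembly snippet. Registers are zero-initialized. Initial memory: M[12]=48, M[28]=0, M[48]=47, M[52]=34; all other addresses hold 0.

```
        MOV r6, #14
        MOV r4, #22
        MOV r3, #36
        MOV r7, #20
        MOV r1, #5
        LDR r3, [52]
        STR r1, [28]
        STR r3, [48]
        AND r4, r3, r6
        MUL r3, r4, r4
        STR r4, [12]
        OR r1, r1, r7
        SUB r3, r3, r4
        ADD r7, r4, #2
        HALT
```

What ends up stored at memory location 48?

MOV r6, #14 → r6=14
MOV r4, #22 → r4=22
MOV r3, #36 → r3=36
MOV r7, #20 → r7=20
MOV r1, #5 → r1=5
LDR r3, [52] → r3=M[52]=34
STR r1, [28] → M[28]=5
STR r3, [48] → M[48]=34
AND r4, r3, r6 → r4=34&14=2
MUL r3, r4, r4 → r3=2*2=4
STR r4, [12] → M[12]=2
OR r1, r1, r7 → r1=5|20=21
SUB r3, r3, r4 → r3=4-2=2
ADD r7, r4, #2 → r7=2+2=4
halt.

34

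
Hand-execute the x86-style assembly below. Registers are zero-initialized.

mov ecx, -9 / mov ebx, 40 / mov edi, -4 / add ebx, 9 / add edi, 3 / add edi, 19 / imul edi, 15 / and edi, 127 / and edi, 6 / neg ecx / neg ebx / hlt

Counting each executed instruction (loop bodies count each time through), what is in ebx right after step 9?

ecx=-9
ebx=40
edi=-4
ebx=40+9=49
edi=(-4)+3=-1
edi=(-1)+19=18
edi=18*15=270
edi=270&127=14
edi=14&6=6
After step 9: ebx = 49.

49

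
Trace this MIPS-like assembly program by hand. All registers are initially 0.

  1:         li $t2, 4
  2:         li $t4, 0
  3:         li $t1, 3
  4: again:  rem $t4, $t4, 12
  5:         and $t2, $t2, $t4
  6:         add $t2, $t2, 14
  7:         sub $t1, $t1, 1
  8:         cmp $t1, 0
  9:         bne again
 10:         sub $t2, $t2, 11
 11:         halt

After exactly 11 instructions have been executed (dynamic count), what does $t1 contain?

2

after li $t2, 4: $t2=4
after li $t4, 0: $t4=0
after li $t1, 3: $t1=3
after rem $t4, $t4, 12: $t4=0%12=0
after and $t2, $t2, $t4: $t2=4&0=0
after add $t2, $t2, 14: $t2=0+14=14
after sub $t1, $t1, 1: $t1=3-1=2
cmp $t1, 0  (cmp 2,0)
bne again: taken
after rem $t4, $t4, 12: $t4=0%12=0
after and $t2, $t2, $t4: $t2=14&0=0
After step 11: $t1 = 2.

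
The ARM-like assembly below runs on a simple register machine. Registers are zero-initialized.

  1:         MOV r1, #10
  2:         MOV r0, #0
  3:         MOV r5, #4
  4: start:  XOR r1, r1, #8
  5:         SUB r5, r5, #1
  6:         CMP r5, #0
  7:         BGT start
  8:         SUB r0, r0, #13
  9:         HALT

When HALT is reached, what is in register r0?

-13

r1=10
r0=0
r5=4
r1=10^8=2
r5=4-1=3
CMP r5, #0  (cmp 3,0)
BGT start: taken
r1=2^8=10
r5=3-1=2
CMP r5, #0  (cmp 2,0)
BGT start: taken
r1=10^8=2
r5=2-1=1
CMP r5, #0  (cmp 1,0)
BGT start: taken
r1=2^8=10
r5=1-1=0
CMP r5, #0  (cmp 0,0)
BGT start: not taken
r0=0-13=-13
halt.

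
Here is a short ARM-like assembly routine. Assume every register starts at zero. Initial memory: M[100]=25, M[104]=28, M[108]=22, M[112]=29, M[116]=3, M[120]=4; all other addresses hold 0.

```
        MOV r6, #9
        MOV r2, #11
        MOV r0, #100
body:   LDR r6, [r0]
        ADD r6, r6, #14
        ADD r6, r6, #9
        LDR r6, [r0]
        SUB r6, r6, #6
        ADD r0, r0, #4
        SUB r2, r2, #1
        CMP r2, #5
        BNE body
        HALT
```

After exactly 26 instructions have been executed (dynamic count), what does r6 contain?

16

MOV r6, #9 → r6=9
MOV r2, #11 → r2=11
MOV r0, #100 → r0=100
LDR r6, [r0] → r6=M[100]=25
ADD r6, r6, #14 → r6=25+14=39
ADD r6, r6, #9 → r6=39+9=48
LDR r6, [r0] → r6=M[100]=25
SUB r6, r6, #6 → r6=25-6=19
ADD r0, r0, #4 → r0=100+4=104
SUB r2, r2, #1 → r2=11-1=10
CMP r2, #5  (cmp 10,5)
BNE body: taken
LDR r6, [r0] → r6=M[104]=28
ADD r6, r6, #14 → r6=28+14=42
ADD r6, r6, #9 → r6=42+9=51
LDR r6, [r0] → r6=M[104]=28
SUB r6, r6, #6 → r6=28-6=22
ADD r0, r0, #4 → r0=104+4=108
SUB r2, r2, #1 → r2=10-1=9
CMP r2, #5  (cmp 9,5)
BNE body: taken
LDR r6, [r0] → r6=M[108]=22
ADD r6, r6, #14 → r6=22+14=36
ADD r6, r6, #9 → r6=36+9=45
LDR r6, [r0] → r6=M[108]=22
SUB r6, r6, #6 → r6=22-6=16
After step 26: r6 = 16.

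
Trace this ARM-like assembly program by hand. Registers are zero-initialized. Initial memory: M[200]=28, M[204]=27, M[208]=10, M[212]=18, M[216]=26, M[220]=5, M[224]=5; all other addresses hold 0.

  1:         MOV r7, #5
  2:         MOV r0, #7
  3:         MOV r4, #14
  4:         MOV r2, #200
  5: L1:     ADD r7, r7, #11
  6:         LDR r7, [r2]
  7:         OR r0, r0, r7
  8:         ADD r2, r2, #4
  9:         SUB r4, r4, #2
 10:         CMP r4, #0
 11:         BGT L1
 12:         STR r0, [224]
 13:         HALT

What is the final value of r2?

228

MOV r7, #5 → r7=5
MOV r0, #7 → r0=7
MOV r4, #14 → r4=14
MOV r2, #200 → r2=200
ADD r7, r7, #11 → r7=5+11=16
LDR r7, [r2] → r7=M[200]=28
OR r0, r0, r7 → r0=7|28=31
ADD r2, r2, #4 → r2=200+4=204
SUB r4, r4, #2 → r4=14-2=12
CMP r4, #0  (cmp 12,0)
BGT L1: taken
ADD r7, r7, #11 → r7=28+11=39
LDR r7, [r2] → r7=M[204]=27
OR r0, r0, r7 → r0=31|27=31
ADD r2, r2, #4 → r2=204+4=208
SUB r4, r4, #2 → r4=12-2=10
CMP r4, #0  (cmp 10,0)
BGT L1: taken
ADD r7, r7, #11 → r7=27+11=38
LDR r7, [r2] → r7=M[208]=10
OR r0, r0, r7 → r0=31|10=31
ADD r2, r2, #4 → r2=208+4=212
SUB r4, r4, #2 → r4=10-2=8
CMP r4, #0  (cmp 8,0)
BGT L1: taken
ADD r7, r7, #11 → r7=10+11=21
LDR r7, [r2] → r7=M[212]=18
OR r0, r0, r7 → r0=31|18=31
ADD r2, r2, #4 → r2=212+4=216
SUB r4, r4, #2 → r4=8-2=6
CMP r4, #0  (cmp 6,0)
BGT L1: taken
ADD r7, r7, #11 → r7=18+11=29
LDR r7, [r2] → r7=M[216]=26
OR r0, r0, r7 → r0=31|26=31
ADD r2, r2, #4 → r2=216+4=220
SUB r4, r4, #2 → r4=6-2=4
CMP r4, #0  (cmp 4,0)
BGT L1: taken
ADD r7, r7, #11 → r7=26+11=37
LDR r7, [r2] → r7=M[220]=5
OR r0, r0, r7 → r0=31|5=31
ADD r2, r2, #4 → r2=220+4=224
SUB r4, r4, #2 → r4=4-2=2
CMP r4, #0  (cmp 2,0)
BGT L1: taken
ADD r7, r7, #11 → r7=5+11=16
LDR r7, [r2] → r7=M[224]=5
OR r0, r0, r7 → r0=31|5=31
ADD r2, r2, #4 → r2=224+4=228
SUB r4, r4, #2 → r4=2-2=0
CMP r4, #0  (cmp 0,0)
BGT L1: not taken
STR r0, [224] → M[224]=31
halt.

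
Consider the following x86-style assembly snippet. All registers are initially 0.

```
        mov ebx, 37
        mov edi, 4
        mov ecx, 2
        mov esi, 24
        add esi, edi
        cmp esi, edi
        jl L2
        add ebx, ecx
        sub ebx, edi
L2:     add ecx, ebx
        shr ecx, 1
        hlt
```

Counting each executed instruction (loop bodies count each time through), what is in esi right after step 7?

28

mov ebx, 37 → ebx=37
mov edi, 4 → edi=4
mov ecx, 2 → ecx=2
mov esi, 24 → esi=24
add esi, edi → esi=24+4=28
cmp esi, edi  (cmp 28,4)
jl L2: not taken
After step 7: esi = 28.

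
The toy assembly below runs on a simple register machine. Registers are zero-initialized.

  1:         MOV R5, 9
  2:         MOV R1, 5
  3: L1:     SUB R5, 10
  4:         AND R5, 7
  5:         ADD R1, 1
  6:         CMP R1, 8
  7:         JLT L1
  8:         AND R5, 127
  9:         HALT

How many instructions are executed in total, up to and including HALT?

after MOV R5, 9: R5=9
after MOV R1, 5: R1=5
after SUB R5, 10: R5=9-10=-1
after AND R5, 7: R5=(-1)&7=7
after ADD R1, 1: R1=5+1=6
CMP R1, 8  (cmp 6,8)
JLT L1: taken
after SUB R5, 10: R5=7-10=-3
after AND R5, 7: R5=(-3)&7=5
after ADD R1, 1: R1=6+1=7
CMP R1, 8  (cmp 7,8)
JLT L1: taken
after SUB R5, 10: R5=5-10=-5
after AND R5, 7: R5=(-5)&7=3
after ADD R1, 1: R1=7+1=8
CMP R1, 8  (cmp 8,8)
JLT L1: not taken
after AND R5, 127: R5=3&127=3
halt.
Total executed instructions: 19.

19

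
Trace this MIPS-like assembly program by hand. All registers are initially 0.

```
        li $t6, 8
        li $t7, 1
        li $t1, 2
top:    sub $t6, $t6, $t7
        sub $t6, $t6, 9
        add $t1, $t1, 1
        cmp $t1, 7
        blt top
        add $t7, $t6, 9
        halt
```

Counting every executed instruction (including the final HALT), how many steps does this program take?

li $t6, 8 → $t6=8
li $t7, 1 → $t7=1
li $t1, 2 → $t1=2
sub $t6, $t6, $t7 → $t6=8-1=7
sub $t6, $t6, 9 → $t6=7-9=-2
add $t1, $t1, 1 → $t1=2+1=3
cmp $t1, 7  (cmp 3,7)
blt top: taken
sub $t6, $t6, $t7 → $t6=(-2)-1=-3
sub $t6, $t6, 9 → $t6=(-3)-9=-12
add $t1, $t1, 1 → $t1=3+1=4
cmp $t1, 7  (cmp 4,7)
blt top: taken
sub $t6, $t6, $t7 → $t6=(-12)-1=-13
sub $t6, $t6, 9 → $t6=(-13)-9=-22
add $t1, $t1, 1 → $t1=4+1=5
cmp $t1, 7  (cmp 5,7)
blt top: taken
sub $t6, $t6, $t7 → $t6=(-22)-1=-23
sub $t6, $t6, 9 → $t6=(-23)-9=-32
add $t1, $t1, 1 → $t1=5+1=6
cmp $t1, 7  (cmp 6,7)
blt top: taken
sub $t6, $t6, $t7 → $t6=(-32)-1=-33
sub $t6, $t6, 9 → $t6=(-33)-9=-42
add $t1, $t1, 1 → $t1=6+1=7
cmp $t1, 7  (cmp 7,7)
blt top: not taken
add $t7, $t6, 9 → $t7=(-42)+9=-33
halt.
Total executed instructions: 30.

30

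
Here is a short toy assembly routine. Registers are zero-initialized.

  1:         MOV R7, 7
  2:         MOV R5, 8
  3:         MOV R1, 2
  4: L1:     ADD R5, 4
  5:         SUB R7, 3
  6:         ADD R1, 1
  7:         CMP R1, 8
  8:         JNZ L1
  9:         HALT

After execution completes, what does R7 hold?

-11

MOV R7, 7 → R7=7
MOV R5, 8 → R5=8
MOV R1, 2 → R1=2
ADD R5, 4 → R5=8+4=12
SUB R7, 3 → R7=7-3=4
ADD R1, 1 → R1=2+1=3
CMP R1, 8  (cmp 3,8)
JNZ L1: taken
ADD R5, 4 → R5=12+4=16
SUB R7, 3 → R7=4-3=1
ADD R1, 1 → R1=3+1=4
CMP R1, 8  (cmp 4,8)
JNZ L1: taken
ADD R5, 4 → R5=16+4=20
SUB R7, 3 → R7=1-3=-2
ADD R1, 1 → R1=4+1=5
CMP R1, 8  (cmp 5,8)
JNZ L1: taken
ADD R5, 4 → R5=20+4=24
SUB R7, 3 → R7=(-2)-3=-5
ADD R1, 1 → R1=5+1=6
CMP R1, 8  (cmp 6,8)
JNZ L1: taken
ADD R5, 4 → R5=24+4=28
SUB R7, 3 → R7=(-5)-3=-8
ADD R1, 1 → R1=6+1=7
CMP R1, 8  (cmp 7,8)
JNZ L1: taken
ADD R5, 4 → R5=28+4=32
SUB R7, 3 → R7=(-8)-3=-11
ADD R1, 1 → R1=7+1=8
CMP R1, 8  (cmp 8,8)
JNZ L1: not taken
halt.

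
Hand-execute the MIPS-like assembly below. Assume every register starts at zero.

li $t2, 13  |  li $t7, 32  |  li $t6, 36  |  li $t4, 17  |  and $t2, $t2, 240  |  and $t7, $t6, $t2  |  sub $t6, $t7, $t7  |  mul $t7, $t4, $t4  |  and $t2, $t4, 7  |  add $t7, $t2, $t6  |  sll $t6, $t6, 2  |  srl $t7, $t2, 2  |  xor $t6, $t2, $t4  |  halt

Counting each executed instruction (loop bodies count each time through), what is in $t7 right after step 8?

after li $t2, 13: $t2=13
after li $t7, 32: $t7=32
after li $t6, 36: $t6=36
after li $t4, 17: $t4=17
after and $t2, $t2, 240: $t2=13&240=0
after and $t7, $t6, $t2: $t7=36&0=0
after sub $t6, $t7, $t7: $t6=0-0=0
after mul $t7, $t4, $t4: $t7=17*17=289
After step 8: $t7 = 289.

289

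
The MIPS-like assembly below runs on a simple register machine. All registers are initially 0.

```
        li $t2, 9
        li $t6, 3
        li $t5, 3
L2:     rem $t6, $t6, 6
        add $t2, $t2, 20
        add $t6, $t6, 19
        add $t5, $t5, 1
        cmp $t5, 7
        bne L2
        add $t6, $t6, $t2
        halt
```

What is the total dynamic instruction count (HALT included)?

29

after li $t2, 9: $t2=9
after li $t6, 3: $t6=3
after li $t5, 3: $t5=3
after rem $t6, $t6, 6: $t6=3%6=3
after add $t2, $t2, 20: $t2=9+20=29
after add $t6, $t6, 19: $t6=3+19=22
after add $t5, $t5, 1: $t5=3+1=4
cmp $t5, 7  (cmp 4,7)
bne L2: taken
after rem $t6, $t6, 6: $t6=22%6=4
after add $t2, $t2, 20: $t2=29+20=49
after add $t6, $t6, 19: $t6=4+19=23
after add $t5, $t5, 1: $t5=4+1=5
cmp $t5, 7  (cmp 5,7)
bne L2: taken
after rem $t6, $t6, 6: $t6=23%6=5
after add $t2, $t2, 20: $t2=49+20=69
after add $t6, $t6, 19: $t6=5+19=24
after add $t5, $t5, 1: $t5=5+1=6
cmp $t5, 7  (cmp 6,7)
bne L2: taken
after rem $t6, $t6, 6: $t6=24%6=0
after add $t2, $t2, 20: $t2=69+20=89
after add $t6, $t6, 19: $t6=0+19=19
after add $t5, $t5, 1: $t5=6+1=7
cmp $t5, 7  (cmp 7,7)
bne L2: not taken
after add $t6, $t6, $t2: $t6=19+89=108
halt.
Total executed instructions: 29.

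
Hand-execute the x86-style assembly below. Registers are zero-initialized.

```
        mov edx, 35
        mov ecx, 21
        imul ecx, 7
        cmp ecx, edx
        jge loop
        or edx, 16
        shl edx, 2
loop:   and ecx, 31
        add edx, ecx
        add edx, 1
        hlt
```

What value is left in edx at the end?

55

after mov edx, 35: edx=35
after mov ecx, 21: ecx=21
after imul ecx, 7: ecx=21*7=147
cmp ecx, edx  (cmp 147,35)
jge loop: taken
after and ecx, 31: ecx=147&31=19
after add edx, ecx: edx=35+19=54
after add edx, 1: edx=54+1=55
halt.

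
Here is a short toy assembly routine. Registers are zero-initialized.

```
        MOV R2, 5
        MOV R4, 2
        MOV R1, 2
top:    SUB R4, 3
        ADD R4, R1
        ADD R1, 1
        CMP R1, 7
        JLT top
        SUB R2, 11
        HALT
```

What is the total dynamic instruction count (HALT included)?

30

MOV R2, 5 → R2=5
MOV R4, 2 → R4=2
MOV R1, 2 → R1=2
SUB R4, 3 → R4=2-3=-1
ADD R4, R1 → R4=(-1)+2=1
ADD R1, 1 → R1=2+1=3
CMP R1, 7  (cmp 3,7)
JLT top: taken
SUB R4, 3 → R4=1-3=-2
ADD R4, R1 → R4=(-2)+3=1
ADD R1, 1 → R1=3+1=4
CMP R1, 7  (cmp 4,7)
JLT top: taken
SUB R4, 3 → R4=1-3=-2
ADD R4, R1 → R4=(-2)+4=2
ADD R1, 1 → R1=4+1=5
CMP R1, 7  (cmp 5,7)
JLT top: taken
SUB R4, 3 → R4=2-3=-1
ADD R4, R1 → R4=(-1)+5=4
ADD R1, 1 → R1=5+1=6
CMP R1, 7  (cmp 6,7)
JLT top: taken
SUB R4, 3 → R4=4-3=1
ADD R4, R1 → R4=1+6=7
ADD R1, 1 → R1=6+1=7
CMP R1, 7  (cmp 7,7)
JLT top: not taken
SUB R2, 11 → R2=5-11=-6
halt.
Total executed instructions: 30.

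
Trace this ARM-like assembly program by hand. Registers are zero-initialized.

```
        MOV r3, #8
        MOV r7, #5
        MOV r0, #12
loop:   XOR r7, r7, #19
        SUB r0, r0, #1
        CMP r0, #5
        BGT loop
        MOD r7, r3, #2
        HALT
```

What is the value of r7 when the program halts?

after MOV r3, #8: r3=8
after MOV r7, #5: r7=5
after MOV r0, #12: r0=12
after XOR r7, r7, #19: r7=5^19=22
after SUB r0, r0, #1: r0=12-1=11
CMP r0, #5  (cmp 11,5)
BGT loop: taken
after XOR r7, r7, #19: r7=22^19=5
after SUB r0, r0, #1: r0=11-1=10
CMP r0, #5  (cmp 10,5)
BGT loop: taken
after XOR r7, r7, #19: r7=5^19=22
after SUB r0, r0, #1: r0=10-1=9
CMP r0, #5  (cmp 9,5)
BGT loop: taken
after XOR r7, r7, #19: r7=22^19=5
after SUB r0, r0, #1: r0=9-1=8
CMP r0, #5  (cmp 8,5)
BGT loop: taken
after XOR r7, r7, #19: r7=5^19=22
after SUB r0, r0, #1: r0=8-1=7
CMP r0, #5  (cmp 7,5)
BGT loop: taken
after XOR r7, r7, #19: r7=22^19=5
after SUB r0, r0, #1: r0=7-1=6
CMP r0, #5  (cmp 6,5)
BGT loop: taken
after XOR r7, r7, #19: r7=5^19=22
after SUB r0, r0, #1: r0=6-1=5
CMP r0, #5  (cmp 5,5)
BGT loop: not taken
after MOD r7, r3, #2: r7=8%2=0
halt.

0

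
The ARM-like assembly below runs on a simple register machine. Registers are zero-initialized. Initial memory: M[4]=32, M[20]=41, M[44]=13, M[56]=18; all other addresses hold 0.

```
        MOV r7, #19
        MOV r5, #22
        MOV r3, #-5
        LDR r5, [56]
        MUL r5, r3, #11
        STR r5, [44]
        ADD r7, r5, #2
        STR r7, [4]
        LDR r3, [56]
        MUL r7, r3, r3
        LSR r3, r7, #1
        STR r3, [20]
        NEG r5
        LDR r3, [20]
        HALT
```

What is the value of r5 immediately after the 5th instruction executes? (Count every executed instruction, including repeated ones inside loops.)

after MOV r7, #19: r7=19
after MOV r5, #22: r5=22
after MOV r3, #-5: r3=-5
after LDR r5, [56]: r5=M[56]=18
after MUL r5, r3, #11: r5=(-5)*11=-55
After step 5: r5 = -55.

-55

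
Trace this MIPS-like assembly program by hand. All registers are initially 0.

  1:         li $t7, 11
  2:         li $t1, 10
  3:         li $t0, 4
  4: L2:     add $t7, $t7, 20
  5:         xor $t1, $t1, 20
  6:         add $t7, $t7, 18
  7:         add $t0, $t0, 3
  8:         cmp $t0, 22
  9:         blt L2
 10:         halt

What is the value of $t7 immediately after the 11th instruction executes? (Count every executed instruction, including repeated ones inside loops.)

$t7=11
$t1=10
$t0=4
$t7=11+20=31
$t1=10^20=30
$t7=31+18=49
$t0=4+3=7
cmp $t0, 22  (cmp 7,22)
blt L2: taken
$t7=49+20=69
$t1=30^20=10
After step 11: $t7 = 69.

69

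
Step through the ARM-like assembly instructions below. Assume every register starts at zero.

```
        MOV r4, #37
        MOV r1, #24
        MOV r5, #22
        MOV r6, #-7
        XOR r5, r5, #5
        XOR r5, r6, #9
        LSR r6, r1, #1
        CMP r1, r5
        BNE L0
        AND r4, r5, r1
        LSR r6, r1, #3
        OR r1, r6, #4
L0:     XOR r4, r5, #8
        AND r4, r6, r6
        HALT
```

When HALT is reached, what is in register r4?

after MOV r4, #37: r4=37
after MOV r1, #24: r1=24
after MOV r5, #22: r5=22
after MOV r6, #-7: r6=-7
after XOR r5, r5, #5: r5=22^5=19
after XOR r5, r6, #9: r5=(-7)^9=-16
after LSR r6, r1, #1: r6=24>>1=12
CMP r1, r5  (cmp 24,-16)
BNE L0: taken
after XOR r4, r5, #8: r4=(-16)^8=-8
after AND r4, r6, r6: r4=12&12=12
halt.

12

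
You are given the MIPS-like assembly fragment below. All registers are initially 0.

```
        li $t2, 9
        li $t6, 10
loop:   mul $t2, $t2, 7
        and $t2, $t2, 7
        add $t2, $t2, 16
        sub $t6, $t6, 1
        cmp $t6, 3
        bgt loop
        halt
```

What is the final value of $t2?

23

li $t2, 9 → $t2=9
li $t6, 10 → $t6=10
mul $t2, $t2, 7 → $t2=9*7=63
and $t2, $t2, 7 → $t2=63&7=7
add $t2, $t2, 16 → $t2=7+16=23
sub $t6, $t6, 1 → $t6=10-1=9
cmp $t6, 3  (cmp 9,3)
bgt loop: taken
mul $t2, $t2, 7 → $t2=23*7=161
and $t2, $t2, 7 → $t2=161&7=1
add $t2, $t2, 16 → $t2=1+16=17
sub $t6, $t6, 1 → $t6=9-1=8
cmp $t6, 3  (cmp 8,3)
bgt loop: taken
mul $t2, $t2, 7 → $t2=17*7=119
and $t2, $t2, 7 → $t2=119&7=7
add $t2, $t2, 16 → $t2=7+16=23
sub $t6, $t6, 1 → $t6=8-1=7
cmp $t6, 3  (cmp 7,3)
bgt loop: taken
mul $t2, $t2, 7 → $t2=23*7=161
and $t2, $t2, 7 → $t2=161&7=1
add $t2, $t2, 16 → $t2=1+16=17
sub $t6, $t6, 1 → $t6=7-1=6
cmp $t6, 3  (cmp 6,3)
bgt loop: taken
mul $t2, $t2, 7 → $t2=17*7=119
and $t2, $t2, 7 → $t2=119&7=7
add $t2, $t2, 16 → $t2=7+16=23
sub $t6, $t6, 1 → $t6=6-1=5
cmp $t6, 3  (cmp 5,3)
bgt loop: taken
mul $t2, $t2, 7 → $t2=23*7=161
and $t2, $t2, 7 → $t2=161&7=1
add $t2, $t2, 16 → $t2=1+16=17
sub $t6, $t6, 1 → $t6=5-1=4
cmp $t6, 3  (cmp 4,3)
bgt loop: taken
mul $t2, $t2, 7 → $t2=17*7=119
and $t2, $t2, 7 → $t2=119&7=7
add $t2, $t2, 16 → $t2=7+16=23
sub $t6, $t6, 1 → $t6=4-1=3
cmp $t6, 3  (cmp 3,3)
bgt loop: not taken
halt.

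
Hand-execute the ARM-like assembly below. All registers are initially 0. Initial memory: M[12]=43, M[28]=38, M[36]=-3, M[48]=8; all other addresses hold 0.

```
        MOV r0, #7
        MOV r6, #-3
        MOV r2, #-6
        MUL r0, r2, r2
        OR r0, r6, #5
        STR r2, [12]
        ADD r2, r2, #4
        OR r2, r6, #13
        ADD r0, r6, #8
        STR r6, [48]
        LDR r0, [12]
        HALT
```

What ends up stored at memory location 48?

-3

r0=7
r6=-3
r2=-6
r0=(-6)*(-6)=36
r0=(-3)|5=-3
STR r2, [12] → M[12]=-6
r2=(-6)+4=-2
r2=(-3)|13=-3
r0=(-3)+8=5
STR r6, [48] → M[48]=-3
r0=M[12]=-6
halt.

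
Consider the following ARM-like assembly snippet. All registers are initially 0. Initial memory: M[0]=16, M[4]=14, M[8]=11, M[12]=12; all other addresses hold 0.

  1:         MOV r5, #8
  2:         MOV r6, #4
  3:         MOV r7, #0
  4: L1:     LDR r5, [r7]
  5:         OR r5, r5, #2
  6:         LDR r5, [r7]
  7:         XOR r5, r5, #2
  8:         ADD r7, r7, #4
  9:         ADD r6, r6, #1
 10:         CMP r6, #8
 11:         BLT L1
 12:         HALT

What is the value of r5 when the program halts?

MOV r5, #8 → r5=8
MOV r6, #4 → r6=4
MOV r7, #0 → r7=0
LDR r5, [r7] → r5=M[0]=16
OR r5, r5, #2 → r5=16|2=18
LDR r5, [r7] → r5=M[0]=16
XOR r5, r5, #2 → r5=16^2=18
ADD r7, r7, #4 → r7=0+4=4
ADD r6, r6, #1 → r6=4+1=5
CMP r6, #8  (cmp 5,8)
BLT L1: taken
LDR r5, [r7] → r5=M[4]=14
OR r5, r5, #2 → r5=14|2=14
LDR r5, [r7] → r5=M[4]=14
XOR r5, r5, #2 → r5=14^2=12
ADD r7, r7, #4 → r7=4+4=8
ADD r6, r6, #1 → r6=5+1=6
CMP r6, #8  (cmp 6,8)
BLT L1: taken
LDR r5, [r7] → r5=M[8]=11
OR r5, r5, #2 → r5=11|2=11
LDR r5, [r7] → r5=M[8]=11
XOR r5, r5, #2 → r5=11^2=9
ADD r7, r7, #4 → r7=8+4=12
ADD r6, r6, #1 → r6=6+1=7
CMP r6, #8  (cmp 7,8)
BLT L1: taken
LDR r5, [r7] → r5=M[12]=12
OR r5, r5, #2 → r5=12|2=14
LDR r5, [r7] → r5=M[12]=12
XOR r5, r5, #2 → r5=12^2=14
ADD r7, r7, #4 → r7=12+4=16
ADD r6, r6, #1 → r6=7+1=8
CMP r6, #8  (cmp 8,8)
BLT L1: not taken
halt.

14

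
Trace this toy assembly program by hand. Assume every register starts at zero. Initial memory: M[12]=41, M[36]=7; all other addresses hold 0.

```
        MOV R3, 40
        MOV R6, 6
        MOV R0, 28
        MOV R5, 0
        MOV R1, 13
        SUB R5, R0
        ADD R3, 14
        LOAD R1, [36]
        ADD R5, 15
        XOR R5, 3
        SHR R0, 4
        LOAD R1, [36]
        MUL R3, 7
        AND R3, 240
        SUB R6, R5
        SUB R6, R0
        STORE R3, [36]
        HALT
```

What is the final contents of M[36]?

R3=40
R6=6
R0=28
R5=0
R1=13
R5=0-28=-28
R3=40+14=54
R1=M[36]=7
R5=(-28)+15=-13
R5=(-13)^3=-16
R0=28>>4=1
R1=M[36]=7
R3=54*7=378
R3=378&240=112
R6=6-(-16)=22
R6=22-1=21
STORE R3, [36] → M[36]=112
halt.

112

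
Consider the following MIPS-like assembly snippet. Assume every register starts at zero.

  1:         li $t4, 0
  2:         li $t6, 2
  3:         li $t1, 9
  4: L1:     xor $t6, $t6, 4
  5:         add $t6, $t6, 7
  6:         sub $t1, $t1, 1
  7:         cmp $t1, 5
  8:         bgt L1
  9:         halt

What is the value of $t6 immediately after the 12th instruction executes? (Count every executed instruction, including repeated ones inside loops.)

li $t4, 0 → $t4=0
li $t6, 2 → $t6=2
li $t1, 9 → $t1=9
xor $t6, $t6, 4 → $t6=2^4=6
add $t6, $t6, 7 → $t6=6+7=13
sub $t1, $t1, 1 → $t1=9-1=8
cmp $t1, 5  (cmp 8,5)
bgt L1: taken
xor $t6, $t6, 4 → $t6=13^4=9
add $t6, $t6, 7 → $t6=9+7=16
sub $t1, $t1, 1 → $t1=8-1=7
cmp $t1, 5  (cmp 7,5)
After step 12: $t6 = 16.

16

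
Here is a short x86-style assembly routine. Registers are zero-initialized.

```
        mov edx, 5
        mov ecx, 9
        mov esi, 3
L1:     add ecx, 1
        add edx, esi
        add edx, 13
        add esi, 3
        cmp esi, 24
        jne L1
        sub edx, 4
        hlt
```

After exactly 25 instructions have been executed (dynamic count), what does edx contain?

edx=5
ecx=9
esi=3
ecx=9+1=10
edx=5+3=8
edx=8+13=21
esi=3+3=6
cmp esi, 24  (cmp 6,24)
jne L1: taken
ecx=10+1=11
edx=21+6=27
edx=27+13=40
esi=6+3=9
cmp esi, 24  (cmp 9,24)
jne L1: taken
ecx=11+1=12
edx=40+9=49
edx=49+13=62
esi=9+3=12
cmp esi, 24  (cmp 12,24)
jne L1: taken
ecx=12+1=13
edx=62+12=74
edx=74+13=87
esi=12+3=15
After step 25: edx = 87.

87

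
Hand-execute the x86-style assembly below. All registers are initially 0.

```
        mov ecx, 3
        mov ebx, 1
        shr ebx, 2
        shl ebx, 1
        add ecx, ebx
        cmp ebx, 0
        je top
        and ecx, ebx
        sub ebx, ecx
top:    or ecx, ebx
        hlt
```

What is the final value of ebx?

after mov ecx, 3: ecx=3
after mov ebx, 1: ebx=1
after shr ebx, 2: ebx=1>>2=0
after shl ebx, 1: ebx=0<<1=0
after add ecx, ebx: ecx=3+0=3
cmp ebx, 0  (cmp 0,0)
je top: taken
after or ecx, ebx: ecx=3|0=3
halt.

0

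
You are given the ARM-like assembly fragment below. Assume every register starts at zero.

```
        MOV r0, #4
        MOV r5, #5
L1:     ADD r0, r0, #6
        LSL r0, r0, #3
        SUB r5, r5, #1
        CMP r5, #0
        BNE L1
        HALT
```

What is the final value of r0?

355760

r0=4
r5=5
r0=4+6=10
r0=10<<3=80
r5=5-1=4
CMP r5, #0  (cmp 4,0)
BNE L1: taken
r0=80+6=86
r0=86<<3=688
r5=4-1=3
CMP r5, #0  (cmp 3,0)
BNE L1: taken
r0=688+6=694
r0=694<<3=5552
r5=3-1=2
CMP r5, #0  (cmp 2,0)
BNE L1: taken
r0=5552+6=5558
r0=5558<<3=44464
r5=2-1=1
CMP r5, #0  (cmp 1,0)
BNE L1: taken
r0=44464+6=44470
r0=44470<<3=355760
r5=1-1=0
CMP r5, #0  (cmp 0,0)
BNE L1: not taken
halt.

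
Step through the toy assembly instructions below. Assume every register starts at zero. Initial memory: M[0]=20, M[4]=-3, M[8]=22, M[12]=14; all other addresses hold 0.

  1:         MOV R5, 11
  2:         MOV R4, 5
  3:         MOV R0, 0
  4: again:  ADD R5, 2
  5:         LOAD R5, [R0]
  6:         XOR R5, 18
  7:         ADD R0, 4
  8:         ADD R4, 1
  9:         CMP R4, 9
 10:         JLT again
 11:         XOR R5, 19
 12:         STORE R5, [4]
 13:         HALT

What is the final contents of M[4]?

15

R5=11
R4=5
R0=0
R5=11+2=13
R5=M[0]=20
R5=20^18=6
R0=0+4=4
R4=5+1=6
CMP R4, 9  (cmp 6,9)
JLT again: taken
R5=6+2=8
R5=M[4]=-3
R5=(-3)^18=-17
R0=4+4=8
R4=6+1=7
CMP R4, 9  (cmp 7,9)
JLT again: taken
R5=(-17)+2=-15
R5=M[8]=22
R5=22^18=4
R0=8+4=12
R4=7+1=8
CMP R4, 9  (cmp 8,9)
JLT again: taken
R5=4+2=6
R5=M[12]=14
R5=14^18=28
R0=12+4=16
R4=8+1=9
CMP R4, 9  (cmp 9,9)
JLT again: not taken
R5=28^19=15
STORE R5, [4] → M[4]=15
halt.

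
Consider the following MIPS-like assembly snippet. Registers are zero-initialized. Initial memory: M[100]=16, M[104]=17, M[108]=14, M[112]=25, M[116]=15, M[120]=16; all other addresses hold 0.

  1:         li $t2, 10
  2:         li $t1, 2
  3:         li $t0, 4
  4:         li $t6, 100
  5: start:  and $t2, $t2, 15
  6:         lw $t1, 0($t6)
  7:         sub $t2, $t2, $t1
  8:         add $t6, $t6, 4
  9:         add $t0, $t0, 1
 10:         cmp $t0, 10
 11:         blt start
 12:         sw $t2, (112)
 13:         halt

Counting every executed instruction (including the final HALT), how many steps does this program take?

$t2=10
$t1=2
$t0=4
$t6=100
$t2=10&15=10
$t1=M[100]=16
$t2=10-16=-6
$t6=100+4=104
$t0=4+1=5
cmp $t0, 10  (cmp 5,10)
blt start: taken
$t2=(-6)&15=10
$t1=M[104]=17
$t2=10-17=-7
$t6=104+4=108
$t0=5+1=6
cmp $t0, 10  (cmp 6,10)
blt start: taken
$t2=(-7)&15=9
$t1=M[108]=14
$t2=9-14=-5
$t6=108+4=112
$t0=6+1=7
cmp $t0, 10  (cmp 7,10)
blt start: taken
$t2=(-5)&15=11
$t1=M[112]=25
$t2=11-25=-14
$t6=112+4=116
$t0=7+1=8
cmp $t0, 10  (cmp 8,10)
blt start: taken
$t2=(-14)&15=2
$t1=M[116]=15
$t2=2-15=-13
$t6=116+4=120
$t0=8+1=9
cmp $t0, 10  (cmp 9,10)
blt start: taken
$t2=(-13)&15=3
$t1=M[120]=16
$t2=3-16=-13
$t6=120+4=124
$t0=9+1=10
cmp $t0, 10  (cmp 10,10)
blt start: not taken
sw $t2, (112) → M[112]=-13
halt.
Total executed instructions: 48.

48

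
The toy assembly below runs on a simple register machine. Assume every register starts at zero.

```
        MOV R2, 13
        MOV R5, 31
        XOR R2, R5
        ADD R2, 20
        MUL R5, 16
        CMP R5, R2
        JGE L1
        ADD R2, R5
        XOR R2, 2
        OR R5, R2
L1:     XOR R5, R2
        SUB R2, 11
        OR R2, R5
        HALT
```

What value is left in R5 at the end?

R2=13
R5=31
R2=13^31=18
R2=18+20=38
R5=31*16=496
CMP R5, R2  (cmp 496,38)
JGE L1: taken
R5=496^38=470
R2=38-11=27
R2=27|470=479
halt.

470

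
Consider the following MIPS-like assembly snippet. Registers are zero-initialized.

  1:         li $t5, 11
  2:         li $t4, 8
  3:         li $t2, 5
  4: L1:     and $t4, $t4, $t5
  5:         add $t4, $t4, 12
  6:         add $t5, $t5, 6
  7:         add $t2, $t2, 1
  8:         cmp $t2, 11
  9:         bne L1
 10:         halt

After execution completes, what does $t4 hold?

20

$t5=11
$t4=8
$t2=5
$t4=8&11=8
$t4=8+12=20
$t5=11+6=17
$t2=5+1=6
cmp $t2, 11  (cmp 6,11)
bne L1: taken
$t4=20&17=16
$t4=16+12=28
$t5=17+6=23
$t2=6+1=7
cmp $t2, 11  (cmp 7,11)
bne L1: taken
$t4=28&23=20
$t4=20+12=32
$t5=23+6=29
$t2=7+1=8
cmp $t2, 11  (cmp 8,11)
bne L1: taken
$t4=32&29=0
$t4=0+12=12
$t5=29+6=35
$t2=8+1=9
cmp $t2, 11  (cmp 9,11)
bne L1: taken
$t4=12&35=0
$t4=0+12=12
$t5=35+6=41
$t2=9+1=10
cmp $t2, 11  (cmp 10,11)
bne L1: taken
$t4=12&41=8
$t4=8+12=20
$t5=41+6=47
$t2=10+1=11
cmp $t2, 11  (cmp 11,11)
bne L1: not taken
halt.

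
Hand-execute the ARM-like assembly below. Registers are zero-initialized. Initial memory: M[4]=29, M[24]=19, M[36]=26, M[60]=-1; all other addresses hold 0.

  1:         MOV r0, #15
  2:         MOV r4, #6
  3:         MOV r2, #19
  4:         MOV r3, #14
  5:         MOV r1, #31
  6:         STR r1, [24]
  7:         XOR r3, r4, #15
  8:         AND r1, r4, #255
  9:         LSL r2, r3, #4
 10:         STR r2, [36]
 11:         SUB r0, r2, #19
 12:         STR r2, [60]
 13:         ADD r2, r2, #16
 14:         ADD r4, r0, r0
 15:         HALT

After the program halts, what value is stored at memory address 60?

144

MOV r0, #15 → r0=15
MOV r4, #6 → r4=6
MOV r2, #19 → r2=19
MOV r3, #14 → r3=14
MOV r1, #31 → r1=31
STR r1, [24] → M[24]=31
XOR r3, r4, #15 → r3=6^15=9
AND r1, r4, #255 → r1=6&255=6
LSL r2, r3, #4 → r2=9<<4=144
STR r2, [36] → M[36]=144
SUB r0, r2, #19 → r0=144-19=125
STR r2, [60] → M[60]=144
ADD r2, r2, #16 → r2=144+16=160
ADD r4, r0, r0 → r4=125+125=250
halt.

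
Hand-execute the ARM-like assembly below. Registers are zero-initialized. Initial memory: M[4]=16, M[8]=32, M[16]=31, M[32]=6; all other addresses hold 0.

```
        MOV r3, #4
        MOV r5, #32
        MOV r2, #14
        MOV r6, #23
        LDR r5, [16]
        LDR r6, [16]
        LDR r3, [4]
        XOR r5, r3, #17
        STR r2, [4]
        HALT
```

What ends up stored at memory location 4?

MOV r3, #4 → r3=4
MOV r5, #32 → r5=32
MOV r2, #14 → r2=14
MOV r6, #23 → r6=23
LDR r5, [16] → r5=M[16]=31
LDR r6, [16] → r6=M[16]=31
LDR r3, [4] → r3=M[4]=16
XOR r5, r3, #17 → r5=16^17=1
STR r2, [4] → M[4]=14
halt.

14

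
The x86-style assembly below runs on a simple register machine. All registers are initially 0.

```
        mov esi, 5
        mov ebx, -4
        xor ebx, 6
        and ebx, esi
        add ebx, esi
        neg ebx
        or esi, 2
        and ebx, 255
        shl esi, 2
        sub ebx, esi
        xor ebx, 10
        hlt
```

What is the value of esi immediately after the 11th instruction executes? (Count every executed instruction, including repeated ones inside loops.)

28

mov esi, 5 → esi=5
mov ebx, -4 → ebx=-4
xor ebx, 6 → ebx=(-4)^6=-6
and ebx, esi → ebx=(-6)&5=0
add ebx, esi → ebx=0+5=5
neg ebx → ebx=-(5)=-5
or esi, 2 → esi=5|2=7
and ebx, 255 → ebx=(-5)&255=251
shl esi, 2 → esi=7<<2=28
sub ebx, esi → ebx=251-28=223
xor ebx, 10 → ebx=223^10=213
After step 11: esi = 28.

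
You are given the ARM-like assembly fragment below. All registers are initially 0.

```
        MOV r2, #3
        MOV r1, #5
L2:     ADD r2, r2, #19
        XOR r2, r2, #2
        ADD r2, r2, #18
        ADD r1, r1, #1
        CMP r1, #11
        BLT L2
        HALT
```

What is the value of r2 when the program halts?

225

after MOV r2, #3: r2=3
after MOV r1, #5: r1=5
after ADD r2, r2, #19: r2=3+19=22
after XOR r2, r2, #2: r2=22^2=20
after ADD r2, r2, #18: r2=20+18=38
after ADD r1, r1, #1: r1=5+1=6
CMP r1, #11  (cmp 6,11)
BLT L2: taken
after ADD r2, r2, #19: r2=38+19=57
after XOR r2, r2, #2: r2=57^2=59
after ADD r2, r2, #18: r2=59+18=77
after ADD r1, r1, #1: r1=6+1=7
CMP r1, #11  (cmp 7,11)
BLT L2: taken
after ADD r2, r2, #19: r2=77+19=96
after XOR r2, r2, #2: r2=96^2=98
after ADD r2, r2, #18: r2=98+18=116
after ADD r1, r1, #1: r1=7+1=8
CMP r1, #11  (cmp 8,11)
BLT L2: taken
after ADD r2, r2, #19: r2=116+19=135
after XOR r2, r2, #2: r2=135^2=133
after ADD r2, r2, #18: r2=133+18=151
after ADD r1, r1, #1: r1=8+1=9
CMP r1, #11  (cmp 9,11)
BLT L2: taken
after ADD r2, r2, #19: r2=151+19=170
after XOR r2, r2, #2: r2=170^2=168
after ADD r2, r2, #18: r2=168+18=186
after ADD r1, r1, #1: r1=9+1=10
CMP r1, #11  (cmp 10,11)
BLT L2: taken
after ADD r2, r2, #19: r2=186+19=205
after XOR r2, r2, #2: r2=205^2=207
after ADD r2, r2, #18: r2=207+18=225
after ADD r1, r1, #1: r1=10+1=11
CMP r1, #11  (cmp 11,11)
BLT L2: not taken
halt.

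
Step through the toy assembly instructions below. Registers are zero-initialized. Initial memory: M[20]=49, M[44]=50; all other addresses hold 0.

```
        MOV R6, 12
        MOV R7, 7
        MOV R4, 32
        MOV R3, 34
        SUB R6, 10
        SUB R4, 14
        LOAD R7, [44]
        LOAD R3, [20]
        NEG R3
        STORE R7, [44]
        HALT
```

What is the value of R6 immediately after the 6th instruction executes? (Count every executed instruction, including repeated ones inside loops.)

2

MOV R6, 12 → R6=12
MOV R7, 7 → R7=7
MOV R4, 32 → R4=32
MOV R3, 34 → R3=34
SUB R6, 10 → R6=12-10=2
SUB R4, 14 → R4=32-14=18
After step 6: R6 = 2.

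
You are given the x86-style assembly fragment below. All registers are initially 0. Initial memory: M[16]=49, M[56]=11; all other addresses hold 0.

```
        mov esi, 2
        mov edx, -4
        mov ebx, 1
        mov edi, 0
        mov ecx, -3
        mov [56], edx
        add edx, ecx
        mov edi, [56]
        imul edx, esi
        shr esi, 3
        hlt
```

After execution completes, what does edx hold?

after mov esi, 2: esi=2
after mov edx, -4: edx=-4
after mov ebx, 1: ebx=1
after mov edi, 0: edi=0
after mov ecx, -3: ecx=-3
mov [56], edx → M[56]=-4
after add edx, ecx: edx=(-4)+(-3)=-7
after mov edi, [56]: edi=M[56]=-4
after imul edx, esi: edx=(-7)*2=-14
after shr esi, 3: esi=2>>3=0
halt.

-14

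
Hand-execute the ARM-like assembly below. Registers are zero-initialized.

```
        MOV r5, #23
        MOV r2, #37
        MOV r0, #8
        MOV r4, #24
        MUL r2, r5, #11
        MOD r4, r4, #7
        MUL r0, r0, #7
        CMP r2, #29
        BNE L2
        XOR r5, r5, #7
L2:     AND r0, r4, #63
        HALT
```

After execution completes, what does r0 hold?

MOV r5, #23 → r5=23
MOV r2, #37 → r2=37
MOV r0, #8 → r0=8
MOV r4, #24 → r4=24
MUL r2, r5, #11 → r2=23*11=253
MOD r4, r4, #7 → r4=24%7=3
MUL r0, r0, #7 → r0=8*7=56
CMP r2, #29  (cmp 253,29)
BNE L2: taken
AND r0, r4, #63 → r0=3&63=3
halt.

3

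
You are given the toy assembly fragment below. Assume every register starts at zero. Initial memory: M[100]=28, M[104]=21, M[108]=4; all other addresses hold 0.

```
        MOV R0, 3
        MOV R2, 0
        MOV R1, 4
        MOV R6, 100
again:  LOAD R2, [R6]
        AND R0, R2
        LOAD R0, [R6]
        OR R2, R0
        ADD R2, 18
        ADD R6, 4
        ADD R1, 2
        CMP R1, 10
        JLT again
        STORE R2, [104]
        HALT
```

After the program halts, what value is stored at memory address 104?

22

after MOV R0, 3: R0=3
after MOV R2, 0: R2=0
after MOV R1, 4: R1=4
after MOV R6, 100: R6=100
after LOAD R2, [R6]: R2=M[100]=28
after AND R0, R2: R0=3&28=0
after LOAD R0, [R6]: R0=M[100]=28
after OR R2, R0: R2=28|28=28
after ADD R2, 18: R2=28+18=46
after ADD R6, 4: R6=100+4=104
after ADD R1, 2: R1=4+2=6
CMP R1, 10  (cmp 6,10)
JLT again: taken
after LOAD R2, [R6]: R2=M[104]=21
after AND R0, R2: R0=28&21=20
after LOAD R0, [R6]: R0=M[104]=21
after OR R2, R0: R2=21|21=21
after ADD R2, 18: R2=21+18=39
after ADD R6, 4: R6=104+4=108
after ADD R1, 2: R1=6+2=8
CMP R1, 10  (cmp 8,10)
JLT again: taken
after LOAD R2, [R6]: R2=M[108]=4
after AND R0, R2: R0=21&4=4
after LOAD R0, [R6]: R0=M[108]=4
after OR R2, R0: R2=4|4=4
after ADD R2, 18: R2=4+18=22
after ADD R6, 4: R6=108+4=112
after ADD R1, 2: R1=8+2=10
CMP R1, 10  (cmp 10,10)
JLT again: not taken
STORE R2, [104] → M[104]=22
halt.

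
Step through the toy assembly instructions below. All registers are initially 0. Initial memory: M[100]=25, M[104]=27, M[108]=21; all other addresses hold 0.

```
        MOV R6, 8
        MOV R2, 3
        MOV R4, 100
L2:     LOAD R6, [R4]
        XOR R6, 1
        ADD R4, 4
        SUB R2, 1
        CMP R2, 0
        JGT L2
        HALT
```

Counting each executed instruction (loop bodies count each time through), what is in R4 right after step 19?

MOV R6, 8 → R6=8
MOV R2, 3 → R2=3
MOV R4, 100 → R4=100
LOAD R6, [R4] → R6=M[100]=25
XOR R6, 1 → R6=25^1=24
ADD R4, 4 → R4=100+4=104
SUB R2, 1 → R2=3-1=2
CMP R2, 0  (cmp 2,0)
JGT L2: taken
LOAD R6, [R4] → R6=M[104]=27
XOR R6, 1 → R6=27^1=26
ADD R4, 4 → R4=104+4=108
SUB R2, 1 → R2=2-1=1
CMP R2, 0  (cmp 1,0)
JGT L2: taken
LOAD R6, [R4] → R6=M[108]=21
XOR R6, 1 → R6=21^1=20
ADD R4, 4 → R4=108+4=112
SUB R2, 1 → R2=1-1=0
After step 19: R4 = 112.

112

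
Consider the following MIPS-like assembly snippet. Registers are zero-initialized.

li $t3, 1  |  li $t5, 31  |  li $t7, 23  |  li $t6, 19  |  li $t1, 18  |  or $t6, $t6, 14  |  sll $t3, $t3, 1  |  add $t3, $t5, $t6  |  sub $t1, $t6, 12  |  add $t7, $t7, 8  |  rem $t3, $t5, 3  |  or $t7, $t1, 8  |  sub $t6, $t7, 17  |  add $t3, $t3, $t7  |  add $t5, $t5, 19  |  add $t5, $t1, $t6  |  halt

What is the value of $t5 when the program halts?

after li $t3, 1: $t3=1
after li $t5, 31: $t5=31
after li $t7, 23: $t7=23
after li $t6, 19: $t6=19
after li $t1, 18: $t1=18
after or $t6, $t6, 14: $t6=19|14=31
after sll $t3, $t3, 1: $t3=1<<1=2
after add $t3, $t5, $t6: $t3=31+31=62
after sub $t1, $t6, 12: $t1=31-12=19
after add $t7, $t7, 8: $t7=23+8=31
after rem $t3, $t5, 3: $t3=31%3=1
after or $t7, $t1, 8: $t7=19|8=27
after sub $t6, $t7, 17: $t6=27-17=10
after add $t3, $t3, $t7: $t3=1+27=28
after add $t5, $t5, 19: $t5=31+19=50
after add $t5, $t1, $t6: $t5=19+10=29
halt.

29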